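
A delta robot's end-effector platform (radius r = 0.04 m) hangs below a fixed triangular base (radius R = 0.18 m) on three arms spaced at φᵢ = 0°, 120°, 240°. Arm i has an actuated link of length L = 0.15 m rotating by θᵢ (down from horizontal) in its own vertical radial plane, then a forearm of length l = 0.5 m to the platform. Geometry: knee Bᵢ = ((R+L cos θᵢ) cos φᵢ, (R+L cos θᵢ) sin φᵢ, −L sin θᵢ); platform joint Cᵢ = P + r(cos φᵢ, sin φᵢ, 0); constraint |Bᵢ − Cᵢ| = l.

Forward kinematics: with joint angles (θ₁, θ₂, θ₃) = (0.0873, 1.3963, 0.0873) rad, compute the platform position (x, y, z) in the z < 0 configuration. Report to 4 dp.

S1 = (0.2894·cos0.0°, 0.2894·sin0.0°, -0.0131) = (0.2894, 0.0000, -0.0131)
S2 = (0.1660·cos120.0°, 0.1660·sin120.0°, -0.1477) = (-0.0830, 0.1438, -0.1477)
arm 3 at φ=240.0°: e+L cos θ3 = 0.2894;  S3 = (-0.1447, -0.2507, -0.0131)
|S₂|²−|S₁|² = -0.0345;  |S₃|²−|S₁|² = 0.0000
linear system: -0.7449x+0.2876y = -0.0345−-0.2693z; -0.8683x+-0.5013y = 0.0000−0.0000z
det = 0.6231;  x = 0.0278+-0.2166z,  y = -0.0481+0.3752z
sphere 1 gives Az²+Bz+C=0 with A=1.1877, B=0.1034, C=-0.1791;  B²−4AC=0.8614;  roots -0.4342, 0.3472;  negative root z = -0.4342
x = 0.1219, y = -0.2111

(0.1219, -0.2111, -0.4342)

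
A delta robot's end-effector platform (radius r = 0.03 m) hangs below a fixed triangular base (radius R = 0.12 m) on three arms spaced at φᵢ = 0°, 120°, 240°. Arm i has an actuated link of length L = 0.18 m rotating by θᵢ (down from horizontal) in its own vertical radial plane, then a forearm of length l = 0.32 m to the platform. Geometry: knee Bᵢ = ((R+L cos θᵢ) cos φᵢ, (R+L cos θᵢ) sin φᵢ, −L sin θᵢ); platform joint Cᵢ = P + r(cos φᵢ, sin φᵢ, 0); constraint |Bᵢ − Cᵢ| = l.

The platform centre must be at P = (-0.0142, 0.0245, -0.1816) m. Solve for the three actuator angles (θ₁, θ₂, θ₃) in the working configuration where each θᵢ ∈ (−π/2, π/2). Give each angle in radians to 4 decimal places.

θ₁ = 0.1749, θ₂ = -0.1745, θ₃ = 0.1743

φ1=0.0° → target in arm frame (-0.0142, 0.0245)
  e−x'=0.1042;  (l²−L²−(e−x')²−y'²−z²)/2L = 0.0710
  γ=atan2(-0.1816,0.1042)=-1.0499;  ψ=arccos(0.3392)=1.2248;  θ1=γ+ψ≈0.1749
rotate P by −φ2: (0.0283, 0.0000, -0.1816)
  A cos θ + B sin θ = C:  0.0617·cos θ + -0.1816·sin θ = 0.0923
  θ2 = atan2(B,A) + arccos(C/0.1918) = -0.1745
φ3=240.0° → target in arm frame (-0.0141, -0.0245)
  A cos θ + B sin θ = C:  0.1041·cos θ + -0.1816·sin θ = 0.0711
  √(A²+B²)=0.2093;  θ3 = -1.0502+1.2245 ≈ 0.1743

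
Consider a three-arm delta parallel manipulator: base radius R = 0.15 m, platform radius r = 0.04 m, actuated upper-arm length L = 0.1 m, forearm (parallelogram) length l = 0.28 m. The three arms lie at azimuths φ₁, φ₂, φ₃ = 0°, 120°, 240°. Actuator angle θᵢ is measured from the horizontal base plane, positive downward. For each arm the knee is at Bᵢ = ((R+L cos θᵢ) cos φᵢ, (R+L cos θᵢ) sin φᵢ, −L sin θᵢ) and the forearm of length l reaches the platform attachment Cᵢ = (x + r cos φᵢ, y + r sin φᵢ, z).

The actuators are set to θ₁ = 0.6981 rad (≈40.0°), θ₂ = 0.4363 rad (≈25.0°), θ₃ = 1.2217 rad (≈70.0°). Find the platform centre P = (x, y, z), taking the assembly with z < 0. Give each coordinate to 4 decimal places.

(0.0158, 0.0699, -0.2749)

centre 1 = (0.1866·cos0.0°, 0.1866·sin0.0°, -0.0643) = (0.1866, 0.0000, -0.0643)
arm 2 at φ=120.0°: ρ2 = 0.2006;  centre 2 = (-0.1003, 0.1738, -0.0423)
φ3=240.0°: virtual centre (-0.0721, -0.1249, -0.0940), radius l
|centre ₂|²−|centre ₁|² = 0.0031;  |centre ₃|²−|centre ₁|² = -0.0093
plane₁₂: -0.5738x+0.3475y+0.0440z = 0.0031
det = 0.3231;  x = 0.0076+-0.0298z,  y = 0.0215+-0.1760z
into |P−centre ₁|² = l²: 1.0319z² + 0.1317z + -0.0418 = 0;  Δ = 0.1898;  z = -0.2749 or 0.1473 → z<0 root = -0.2749
x = 0.0158, y = 0.0699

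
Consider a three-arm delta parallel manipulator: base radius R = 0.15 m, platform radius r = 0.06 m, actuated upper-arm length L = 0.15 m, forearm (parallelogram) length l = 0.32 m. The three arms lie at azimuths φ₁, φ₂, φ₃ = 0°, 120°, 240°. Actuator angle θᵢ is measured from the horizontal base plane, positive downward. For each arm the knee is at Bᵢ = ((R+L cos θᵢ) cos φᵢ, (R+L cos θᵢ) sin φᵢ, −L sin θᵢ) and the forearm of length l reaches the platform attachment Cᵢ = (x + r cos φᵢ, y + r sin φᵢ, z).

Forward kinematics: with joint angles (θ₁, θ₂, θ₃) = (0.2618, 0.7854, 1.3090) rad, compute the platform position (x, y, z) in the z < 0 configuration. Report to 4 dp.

(0.1172, 0.0804, -0.3253)

φ1=0.0°: virtual centre (0.2349, 0.0000, -0.0388), radius l
φ2=120.0°: virtual centre (-0.0980, 0.1698, -0.1061), radius l
φ3=240.0°: virtual centre (-0.0644, -0.1116, -0.1449), radius l
eliminate P² terms by subtracting sphere 1 from 2 and 3
linear system: -0.6658x+0.3396y = -0.0070−-0.1345z; -0.5986x+-0.2231y = -0.0191−-0.2121z
Cramer: x(z) = 0.0229-0.2900z;  y(z) = 0.0242-0.1726z
quadratic in z: (1.1139)z²+(0.1923)z+(-0.0553)=0, √Δ=0.5325 → z ∈ {-0.3253, 0.1527}; z = -0.3253 (taking z<0)
x = 0.1172, y = 0.0804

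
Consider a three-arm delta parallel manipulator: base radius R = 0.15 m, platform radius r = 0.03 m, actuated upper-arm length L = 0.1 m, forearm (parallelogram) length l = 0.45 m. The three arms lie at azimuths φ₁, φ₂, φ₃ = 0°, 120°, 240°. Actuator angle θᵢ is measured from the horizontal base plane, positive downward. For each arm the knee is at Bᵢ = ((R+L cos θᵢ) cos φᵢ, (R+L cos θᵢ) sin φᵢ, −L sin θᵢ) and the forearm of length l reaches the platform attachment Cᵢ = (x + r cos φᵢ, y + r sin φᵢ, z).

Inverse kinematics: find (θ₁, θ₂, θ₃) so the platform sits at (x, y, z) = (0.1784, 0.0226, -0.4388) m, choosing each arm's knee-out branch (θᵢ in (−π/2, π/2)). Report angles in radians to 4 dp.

θ₁ = -0.0875, θ₂ = 1.1342, θ₃ = 1.3084

rotate P by −φ1: (0.1784, 0.0226, -0.4388)
  A cos θ + B sin θ = C:  -0.0584·cos θ + -0.4388·sin θ = -0.0198
  γ=atan2(-0.4388,-0.0584)=-1.7031;  ψ=arccos(-0.0448)=1.6156;  θ1=γ+ψ≈-0.0875
rotate P by −φ2: (-0.0696, -0.1658, -0.4388)
  e−x'=0.1896;  (l²−L²−(e−x')²−y'²−z²)/2L = -0.3175
  √(A²+B²)=0.4780;  θ2 = -1.1629+2.2971 ≈ 1.1342
arm 3 (φ=240.0°): x'=-0.1088, y'=0.1432
  A=0.2288, B=-0.4388, C=(l²−L²−A²−y'²−z²)/(2L)=-0.3644
  γ=atan2(-0.4388,0.2288)=-1.0902;  ψ=arccos(-0.7365)=2.3986;  θ3=γ+ψ≈1.3084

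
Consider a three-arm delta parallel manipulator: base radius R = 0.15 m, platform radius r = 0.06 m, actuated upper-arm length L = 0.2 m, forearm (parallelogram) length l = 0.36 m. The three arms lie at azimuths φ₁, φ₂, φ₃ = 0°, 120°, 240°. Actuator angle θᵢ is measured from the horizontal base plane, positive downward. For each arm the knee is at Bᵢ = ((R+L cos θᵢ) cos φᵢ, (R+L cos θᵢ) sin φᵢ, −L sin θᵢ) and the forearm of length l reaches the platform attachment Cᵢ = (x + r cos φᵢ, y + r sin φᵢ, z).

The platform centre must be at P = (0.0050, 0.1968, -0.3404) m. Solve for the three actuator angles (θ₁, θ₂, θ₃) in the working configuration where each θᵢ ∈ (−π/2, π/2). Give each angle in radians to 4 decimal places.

θ₁ = 0.7853, θ₂ = 0.0871, θ₃ = 1.3087

arm 1 (φ=0.0°): x'=0.0050, y'=0.1968
  A cos θ + B sin θ = C:  0.0850·cos θ + -0.3404·sin θ = -0.1806
  θ1 = atan2(B,A) + arccos(C/0.3509) = 0.7853
φ2=120.0° → target in arm frame (0.1679, -0.1027)
  A=-0.0779, B=-0.3404, C=(l²−L²−A²−y'²−z²)/(2L)=-0.1072
  γ=atan2(-0.3404,-0.0779)=-1.7959;  ψ=arccos(-0.3071)=1.8830;  θ2=γ+ψ≈0.0871
arm 3 (φ=240.0°): x'=-0.1729, y'=-0.0941
  e−x'=0.2629;  (l²−L²−(e−x')²−y'²−z²)/2L = -0.2606
  γ=atan2(-0.3404,0.2629)=-0.9131;  ψ=arccos(-0.6060)=2.2218;  θ3=γ+ψ≈1.3087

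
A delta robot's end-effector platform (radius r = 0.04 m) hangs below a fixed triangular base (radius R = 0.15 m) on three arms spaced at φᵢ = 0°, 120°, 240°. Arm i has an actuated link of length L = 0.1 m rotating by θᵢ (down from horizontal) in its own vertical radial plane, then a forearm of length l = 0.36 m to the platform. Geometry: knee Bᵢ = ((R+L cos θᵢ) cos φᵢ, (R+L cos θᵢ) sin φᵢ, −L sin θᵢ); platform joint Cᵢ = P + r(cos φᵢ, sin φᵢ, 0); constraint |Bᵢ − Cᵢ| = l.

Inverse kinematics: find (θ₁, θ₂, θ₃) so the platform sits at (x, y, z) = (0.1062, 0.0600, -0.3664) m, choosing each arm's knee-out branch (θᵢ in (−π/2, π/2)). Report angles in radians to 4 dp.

rotate P by −φ1: (0.1062, 0.0600, -0.3664)
  e−x'=0.0038;  (l²−L²−(e−x')²−y'²−z²)/2L = -0.0913
  θ1 = atan2(B,A) + arccos(C/0.3664) = 0.2622
rotate P by −φ2: (-0.0011, -0.1220, -0.3664)
  e−x'=0.1111;  (l²−L²−(e−x')²−y'²−z²)/2L = -0.2094
  θ2 = atan2(B,A) + arccos(C/0.3829) = 0.8731
rotate P by −φ3: (-0.1051, 0.0620, -0.3664)
  e−x'=0.2151;  (l²−L²−(e−x')²−y'²−z²)/2L = -0.3237
  γ=atan2(-0.3664,0.2151)=-1.0400;  ψ=arccos(-0.7619)=2.4371;  θ3=γ+ψ≈1.3970

θ₁ = 0.2622, θ₂ = 0.8731, θ₃ = 1.3970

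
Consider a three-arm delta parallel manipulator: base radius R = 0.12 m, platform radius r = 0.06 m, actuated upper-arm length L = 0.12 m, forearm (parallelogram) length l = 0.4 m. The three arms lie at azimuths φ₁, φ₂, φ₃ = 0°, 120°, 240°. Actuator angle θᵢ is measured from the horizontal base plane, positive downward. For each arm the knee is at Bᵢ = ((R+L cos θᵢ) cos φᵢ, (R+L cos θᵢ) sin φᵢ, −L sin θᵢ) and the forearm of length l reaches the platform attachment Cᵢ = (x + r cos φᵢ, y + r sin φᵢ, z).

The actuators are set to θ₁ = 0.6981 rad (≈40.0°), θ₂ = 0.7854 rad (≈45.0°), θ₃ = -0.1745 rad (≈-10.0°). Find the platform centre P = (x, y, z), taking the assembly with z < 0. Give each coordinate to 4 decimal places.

φ1=0.0°: virtual centre (0.1519, 0.0000, -0.0771), radius l
arm 2 at φ=120.0°: ρ2 = 0.1449;  S2 = (-0.0724, 0.1254, -0.0849)
S3 = (0.1782·cos240.0°, 0.1782·sin240.0°, 0.0208) = (-0.0891, -0.1543, 0.0208)
subtract pairs → two planes through P
[-0.4487 0.2509 -0.0154]·P = -0.0008;  [-0.4820 -0.3086 0.1959]·P = 0.0031
Cramer: x(z) = -0.0020+0.1711z;  y(z) = -0.0070+0.3676z
quadratic in z: (1.1644)z²+(0.0964)z+(-0.1303)=0, √Δ=0.7850 → z ∈ {-0.3785, 0.2957}; z = -0.3785 (taking z<0)
x = -0.0668, y = -0.1461

(-0.0668, -0.1461, -0.3785)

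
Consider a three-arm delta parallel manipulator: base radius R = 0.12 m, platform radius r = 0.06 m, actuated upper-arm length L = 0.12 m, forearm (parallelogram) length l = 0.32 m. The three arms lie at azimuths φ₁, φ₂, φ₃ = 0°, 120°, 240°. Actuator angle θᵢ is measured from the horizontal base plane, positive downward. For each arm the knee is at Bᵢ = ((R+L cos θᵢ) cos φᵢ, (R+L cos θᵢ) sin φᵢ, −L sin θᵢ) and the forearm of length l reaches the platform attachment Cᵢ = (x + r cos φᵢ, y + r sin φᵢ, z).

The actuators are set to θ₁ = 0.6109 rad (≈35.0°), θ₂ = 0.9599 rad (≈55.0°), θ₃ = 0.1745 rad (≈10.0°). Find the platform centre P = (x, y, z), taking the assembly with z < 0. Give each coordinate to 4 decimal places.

(-0.0020, -0.1056, -0.3249)

arm 1 at φ=0.0°: e+L cos θ1 = 0.1583;  centre 1 = (0.1583, 0.0000, -0.0688)
φ2=120.0°: virtual centre (-0.0644, 0.1116, -0.0983), radius l
arm 3 at φ=240.0°: e+L cos θ3 = 0.1782;  centre 3 = (-0.0891, -0.1543, -0.0208)
eliminate P² terms by subtracting sphere 1 from 2 and 3
[-0.4454 0.2231 -0.0589]·P = -0.0035;  [-0.4948 -0.3086 0.0960]·P = 0.0024
Cramer: x(z) = 0.0023+0.0131z;  y(z) = -0.0113+0.2901z
quadratic in z: (1.0843)z²+(0.1270)z+(-0.0732)=0, √Δ=0.5775 → z ∈ {-0.3249, 0.2077}; z = -0.3249 (taking z<0)
x = -0.0020, y = -0.1056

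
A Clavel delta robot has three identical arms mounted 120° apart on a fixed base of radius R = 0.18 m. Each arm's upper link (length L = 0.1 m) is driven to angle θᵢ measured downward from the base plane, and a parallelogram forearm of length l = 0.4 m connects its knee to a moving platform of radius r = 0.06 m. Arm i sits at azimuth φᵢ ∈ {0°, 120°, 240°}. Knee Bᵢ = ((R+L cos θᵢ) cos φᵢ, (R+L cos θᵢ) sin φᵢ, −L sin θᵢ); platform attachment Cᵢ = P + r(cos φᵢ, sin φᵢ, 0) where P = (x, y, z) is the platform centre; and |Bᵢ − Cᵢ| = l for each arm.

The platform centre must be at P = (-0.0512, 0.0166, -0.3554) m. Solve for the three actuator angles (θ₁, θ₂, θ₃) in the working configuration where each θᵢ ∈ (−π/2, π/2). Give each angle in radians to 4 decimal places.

φ1=0.0° → target in arm frame (-0.0512, 0.0166)
  A cos θ + B sin θ = C:  0.1712·cos θ + -0.3554·sin θ = -0.0295
  √(A²+B²)=0.3945;  θ1 = -1.1219+1.6456 ≈ 0.5237
φ2=120.0° → target in arm frame (0.0400, 0.0360)
  A=0.0800, B=-0.3554, C=(l²−L²−A²−y'²−z²)/(2L)=0.0799
  γ=atan2(-0.3554,0.0800)=-1.3493;  ψ=arccos(0.2194)=1.3496;  θ2=γ+ψ≈0.0002
rotate P by −φ3: (0.0112, -0.0526, -0.3554)
  A cos θ + B sin θ = C:  0.1088·cos θ + -0.3554·sin θ = 0.0454
  √(A²+B²)=0.3717;  θ3 = -1.2738+1.4482 ≈ 0.1745

θ₁ = 0.5237, θ₂ = 0.0002, θ₃ = 0.1745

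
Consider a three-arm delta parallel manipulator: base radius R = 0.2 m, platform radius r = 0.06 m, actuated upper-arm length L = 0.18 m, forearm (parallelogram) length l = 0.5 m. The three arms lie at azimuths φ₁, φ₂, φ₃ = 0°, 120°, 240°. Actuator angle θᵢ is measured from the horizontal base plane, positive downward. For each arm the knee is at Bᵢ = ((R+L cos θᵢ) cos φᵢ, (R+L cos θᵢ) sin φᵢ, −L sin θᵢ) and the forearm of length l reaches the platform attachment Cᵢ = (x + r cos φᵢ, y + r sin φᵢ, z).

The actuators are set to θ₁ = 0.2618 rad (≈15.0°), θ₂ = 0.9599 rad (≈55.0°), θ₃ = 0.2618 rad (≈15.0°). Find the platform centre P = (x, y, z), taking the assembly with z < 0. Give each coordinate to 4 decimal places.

arm 1 at φ=0.0°: (R−r)+L cos θ1 = 0.3139;  O1 = (0.3139, 0.0000, -0.0466)
φ2=120.0°: virtual centre (-0.1216, 0.2107, -0.1474), radius l
φ3=240.0°: virtual centre (-0.1569, -0.2718, -0.0466), radius l
subtract pairs → two planes through P
[-0.8710 0.4213 -0.2017]·P = -0.0198;  [-0.9416 -0.5436 0.0000]·P = 0.0000
Cramer: x(z) = 0.0124-0.1260z;  y(z) = -0.0214+0.2183z
into |P−O₁|² = l²: 1.0635z² + 0.1598z + -0.1565 = 0;  Δ = 0.6911;  z = -0.4660 or 0.3157 → z<0 root = -0.4660
x = 0.0711, y = -0.1231

(0.0711, -0.1231, -0.4660)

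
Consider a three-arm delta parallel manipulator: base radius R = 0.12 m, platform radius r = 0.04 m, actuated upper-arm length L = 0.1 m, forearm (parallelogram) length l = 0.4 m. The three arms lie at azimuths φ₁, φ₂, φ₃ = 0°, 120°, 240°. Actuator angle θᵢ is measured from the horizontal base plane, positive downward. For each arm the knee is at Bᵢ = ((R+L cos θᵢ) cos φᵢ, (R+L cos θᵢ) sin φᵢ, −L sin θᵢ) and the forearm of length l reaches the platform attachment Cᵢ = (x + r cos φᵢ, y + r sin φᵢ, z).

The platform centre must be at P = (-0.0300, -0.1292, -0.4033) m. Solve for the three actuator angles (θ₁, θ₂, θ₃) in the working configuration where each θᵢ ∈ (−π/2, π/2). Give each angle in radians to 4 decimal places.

θ₁ = 0.7849, θ₂ = 1.0469, θ₃ = 0.0869

arm 1 (φ=0.0°): x'=-0.0300, y'=-0.1292
  A cos θ + B sin θ = C:  0.1100·cos θ + -0.4033·sin θ = -0.2072
  √(A²+B²)=0.4180;  θ1 = -1.3045+2.0894 ≈ 0.7849
arm 2 (φ=120.0°): x'=-0.0969, y'=0.0906
  e−x'=0.1769;  (l²−L²−(e−x')²−y'²−z²)/2L = -0.2607
  γ=atan2(-0.4033,0.1769)=-1.1575;  ψ=arccos(-0.5920)=2.2044;  θ2=γ+ψ≈1.0469
arm 3 (φ=240.0°): x'=0.1269, y'=0.0386
  e−x'=-0.0469;  (l²−L²−(e−x')²−y'²−z²)/2L = -0.0817
  θ3 = atan2(B,A) + arccos(C/0.4060) = 0.0869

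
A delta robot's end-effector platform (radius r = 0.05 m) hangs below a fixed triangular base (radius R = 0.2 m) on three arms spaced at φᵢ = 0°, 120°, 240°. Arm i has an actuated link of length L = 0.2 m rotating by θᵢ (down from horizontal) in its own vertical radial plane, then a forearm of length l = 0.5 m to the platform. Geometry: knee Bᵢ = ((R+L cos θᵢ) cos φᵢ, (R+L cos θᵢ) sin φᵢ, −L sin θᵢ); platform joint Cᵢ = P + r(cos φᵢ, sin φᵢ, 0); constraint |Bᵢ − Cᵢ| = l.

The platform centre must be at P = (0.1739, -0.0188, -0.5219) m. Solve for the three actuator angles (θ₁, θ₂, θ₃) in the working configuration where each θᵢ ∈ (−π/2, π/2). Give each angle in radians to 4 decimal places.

arm 1 (φ=0.0°): x'=0.1739, y'=-0.0188
  A cos θ + B sin θ = C:  -0.0239·cos θ + -0.5219·sin θ = -0.1583
  γ=atan2(-0.5219,-0.0239)=-1.6166;  ψ=arccos(-0.3029)=1.8786;  θ1=γ+ψ≈0.2620
φ2=120.0° → target in arm frame (-0.1032, -0.1412)
  A=0.2532, B=-0.5219, C=(l²−L²−A²−y'²−z²)/(2L)=-0.3661
  θ2 = atan2(B,A) + arccos(C/0.5801) = 1.1347
arm 3 (φ=240.0°): x'=-0.0707, y'=0.1600
  A cos θ + B sin θ = C:  0.2207·cos θ + -0.5219·sin θ = -0.3417
  θ3 = atan2(B,A) + arccos(C/0.5666) = 1.0473

θ₁ = 0.2620, θ₂ = 1.1347, θ₃ = 1.0473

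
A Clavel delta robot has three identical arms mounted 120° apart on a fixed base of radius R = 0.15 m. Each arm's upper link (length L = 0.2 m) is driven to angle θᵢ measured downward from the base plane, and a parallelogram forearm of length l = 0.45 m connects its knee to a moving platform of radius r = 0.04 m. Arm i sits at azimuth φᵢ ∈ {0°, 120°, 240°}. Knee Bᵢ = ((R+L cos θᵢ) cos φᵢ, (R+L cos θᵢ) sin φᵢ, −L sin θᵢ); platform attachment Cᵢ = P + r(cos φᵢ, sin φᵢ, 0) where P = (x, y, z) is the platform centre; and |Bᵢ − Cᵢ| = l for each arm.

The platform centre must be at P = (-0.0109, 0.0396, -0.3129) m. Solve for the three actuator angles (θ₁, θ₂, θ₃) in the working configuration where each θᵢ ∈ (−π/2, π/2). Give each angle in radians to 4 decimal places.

θ₁ = -0.0004, θ₂ = -0.2619, θ₃ = 0.0869

arm 1 (φ=0.0°): x'=-0.0109, y'=0.0396
  A=0.1209, B=-0.3129, C=(l²−L²−A²−y'²−z²)/(2L)=0.1210
  √(A²+B²)=0.3354;  θ1 = -1.2021+1.2017 ≈ -0.0004
φ2=120.0° → target in arm frame (0.0397, -0.0104)
  e−x'=0.0703;  (l²−L²−(e−x')²−y'²−z²)/2L = 0.1489
  γ=atan2(-0.3129,0.0703)=-1.3499;  ψ=arccos(0.4642)=1.0880;  θ2=γ+ψ≈-0.2619
rotate P by −φ3: (-0.0288, -0.0292, -0.3129)
  A cos θ + B sin θ = C:  0.1388·cos θ + -0.3129·sin θ = 0.1112
  θ3 = atan2(B,A) + arccos(C/0.3423) = 0.0869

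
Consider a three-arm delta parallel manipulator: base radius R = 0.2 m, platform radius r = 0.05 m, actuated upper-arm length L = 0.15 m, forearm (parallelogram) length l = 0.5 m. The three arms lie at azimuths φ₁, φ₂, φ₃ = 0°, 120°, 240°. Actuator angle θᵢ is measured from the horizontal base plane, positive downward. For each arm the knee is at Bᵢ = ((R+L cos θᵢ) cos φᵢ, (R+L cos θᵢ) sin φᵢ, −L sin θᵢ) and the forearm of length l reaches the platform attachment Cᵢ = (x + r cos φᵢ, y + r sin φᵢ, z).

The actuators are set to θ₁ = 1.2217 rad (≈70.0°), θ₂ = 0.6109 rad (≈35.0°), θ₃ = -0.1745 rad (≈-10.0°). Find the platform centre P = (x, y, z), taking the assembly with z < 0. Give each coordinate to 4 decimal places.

φ1=0.0°: virtual centre (0.2013, 0.0000, -0.1410), radius l
centre 2 = (0.2729·cos120.0°, 0.2729·sin120.0°, -0.0860) = (-0.1364, 0.2363, -0.0860)
φ3=240.0°: virtual centre (-0.1489, -0.2578, 0.0260), radius l
subtract pairs → two planes through P
plane₁₂: -0.6755x+0.4726y+0.1098z = 0.0215
Cramer: x(z) = -0.0364+0.3157z;  y(z) = -0.0066+0.2189z
sphere 1 gives Az²+Bz+C=0 with A=1.1476, B=0.1289, C=-0.1736;  B²−4AC=0.8134;  roots -0.4491, 0.3368;  negative root z = -0.4491
x = -0.1782, y = -0.1049

(-0.1782, -0.1049, -0.4491)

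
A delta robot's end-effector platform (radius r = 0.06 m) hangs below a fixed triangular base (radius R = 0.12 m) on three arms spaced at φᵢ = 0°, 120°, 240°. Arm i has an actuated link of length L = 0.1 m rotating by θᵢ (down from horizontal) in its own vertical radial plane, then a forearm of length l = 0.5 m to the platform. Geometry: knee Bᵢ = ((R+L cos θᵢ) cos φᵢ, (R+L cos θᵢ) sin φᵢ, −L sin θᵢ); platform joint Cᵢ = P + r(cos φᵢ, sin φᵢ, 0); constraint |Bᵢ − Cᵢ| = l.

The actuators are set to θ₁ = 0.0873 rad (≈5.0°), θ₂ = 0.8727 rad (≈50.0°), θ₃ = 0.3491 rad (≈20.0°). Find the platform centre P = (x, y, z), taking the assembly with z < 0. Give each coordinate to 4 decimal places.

φ1=0.0°: virtual centre (0.1596, 0.0000, -0.0087), radius l
centre 2 = (0.1243·cos120.0°, 0.1243·sin120.0°, -0.0766) = (-0.0621, 0.1076, -0.0766)
centre 3 = (0.1540·cos240.0°, 0.1540·sin240.0°, -0.0342) = (-0.0770, -0.1333, -0.0342)
subtract pairs → two planes through P
[-0.4435 0.2153 -0.1358]·P = -0.0042;  [-0.4732 -0.2667 -0.0510]·P = -0.0007
Cramer: x(z) = 0.0058-0.2143z;  y(z) = -0.0078+0.1892z
sphere 1 gives Az²+Bz+C=0 with A=1.0817, B=0.0804, C=-0.2262;  B²−4AC=0.9852;  roots -0.4960, 0.4216;  negative root z = -0.4960
x = 0.1121, y = -0.1016

(0.1121, -0.1016, -0.4960)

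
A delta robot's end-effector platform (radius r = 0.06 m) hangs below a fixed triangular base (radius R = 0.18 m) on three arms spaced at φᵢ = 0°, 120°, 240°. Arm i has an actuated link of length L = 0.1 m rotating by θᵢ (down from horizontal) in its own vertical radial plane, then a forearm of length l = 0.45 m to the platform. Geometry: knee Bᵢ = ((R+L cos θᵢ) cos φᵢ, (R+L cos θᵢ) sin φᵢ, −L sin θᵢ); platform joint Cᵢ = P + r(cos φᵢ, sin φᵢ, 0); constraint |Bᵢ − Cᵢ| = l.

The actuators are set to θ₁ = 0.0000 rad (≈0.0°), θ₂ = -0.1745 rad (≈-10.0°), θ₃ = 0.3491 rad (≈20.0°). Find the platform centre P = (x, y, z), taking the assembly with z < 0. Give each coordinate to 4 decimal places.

(0.0119, 0.0559, -0.3950)

arm 1 at φ=0.0°: ρ1 = 0.2200;  O1 = (0.2200, 0.0000, 0.0000)
φ2=120.0°: virtual centre (-0.1092, 0.1892, 0.0174), radius l
O3 = (0.2140·cos240.0°, 0.2140·sin240.0°, -0.0342) = (-0.1070, -0.1853, -0.0342)
|O₂|²−|O₁|² = -0.0004;  |O₃|²−|O₁|² = -0.0014
[-0.6585 0.3784 0.0347]·P = -0.0004;  [-0.6540 -0.3706 -0.0684]·P = -0.0014
det = 0.4915;  x = 0.0014+-0.0265z,  y = 0.0015+-0.1379z
quadratic in z: (1.0197)z²+(0.0112)z+(-0.1547)=0, √Δ=0.7944 → z ∈ {-0.3950, 0.3841}; z = -0.3950 (taking z<0)
x = 0.0119, y = 0.0559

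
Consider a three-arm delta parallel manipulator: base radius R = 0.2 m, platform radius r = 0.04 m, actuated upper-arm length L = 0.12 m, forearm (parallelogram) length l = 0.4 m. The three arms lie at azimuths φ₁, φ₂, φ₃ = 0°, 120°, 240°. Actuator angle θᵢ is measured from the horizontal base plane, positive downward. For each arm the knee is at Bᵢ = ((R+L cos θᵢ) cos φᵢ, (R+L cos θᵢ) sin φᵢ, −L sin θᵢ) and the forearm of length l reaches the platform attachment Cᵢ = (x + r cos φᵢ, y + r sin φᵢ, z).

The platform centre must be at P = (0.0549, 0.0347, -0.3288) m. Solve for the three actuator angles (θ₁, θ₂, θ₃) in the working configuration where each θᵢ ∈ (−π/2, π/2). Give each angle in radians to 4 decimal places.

rotate P by −φ1: (0.0549, 0.0347, -0.3288)
  e−x'=0.1051;  (l²−L²−(e−x')²−y'²−z²)/2L = 0.1052
  γ=atan2(-0.3288,0.1051)=-1.2614;  ψ=arccos(0.3047)=1.2612;  θ1=γ+ψ≈-0.0002
arm 2 (φ=120.0°): x'=0.0026, y'=-0.0649
  A cos θ + B sin θ = C:  0.1574·cos θ + -0.3288·sin θ = 0.0354
  θ2 = atan2(B,A) + arccos(C/0.3645) = 0.3491
arm 3 (φ=240.0°): x'=-0.0575, y'=0.0302
  A cos θ + B sin θ = C:  0.2175·cos θ + -0.3288·sin θ = -0.0447
  √(A²+B²)=0.3942;  θ3 = -0.9864+1.6844 ≈ 0.6980

θ₁ = -0.0002, θ₂ = 0.3491, θ₃ = 0.6980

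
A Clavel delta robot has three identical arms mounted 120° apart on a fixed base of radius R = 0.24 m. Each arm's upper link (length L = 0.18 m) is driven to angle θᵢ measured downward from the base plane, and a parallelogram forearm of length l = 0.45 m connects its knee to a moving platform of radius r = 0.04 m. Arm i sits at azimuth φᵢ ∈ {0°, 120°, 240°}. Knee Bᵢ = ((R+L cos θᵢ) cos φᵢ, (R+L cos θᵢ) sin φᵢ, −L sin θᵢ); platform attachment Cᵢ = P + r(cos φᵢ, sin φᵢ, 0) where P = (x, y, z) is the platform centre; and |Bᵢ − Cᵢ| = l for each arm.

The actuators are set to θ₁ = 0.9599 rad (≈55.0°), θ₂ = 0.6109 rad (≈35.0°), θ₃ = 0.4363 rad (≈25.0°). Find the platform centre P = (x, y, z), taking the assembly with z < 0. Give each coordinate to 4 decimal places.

(-0.0693, -0.0218, -0.3989)

arm 1 at φ=0.0°: ρ1 = 0.3032;  S1 = (0.3032, 0.0000, -0.1474)
S2 = (0.3474·cos120.0°, 0.3474·sin120.0°, -0.1032) = (-0.1737, 0.3009, -0.1032)
S3 = (0.3631·cos240.0°, 0.3631·sin240.0°, -0.0761) = (-0.1816, -0.3145, -0.0761)
eliminate P² terms by subtracting sphere 1 from 2 and 3
[-0.9539 0.6018 0.0884]·P = 0.0177;  [-0.9696 -0.6290 0.1428]·P = 0.0240
Cramer: x(z) = -0.0216+0.1196z;  y(z) = -0.0048+0.0426z
quadratic in z: (1.0161)z²+(0.2168)z+(-0.0752)=0, √Δ=0.5939 → z ∈ {-0.3989, 0.1856}; z = -0.3989 (taking z<0)
x = -0.0693, y = -0.0218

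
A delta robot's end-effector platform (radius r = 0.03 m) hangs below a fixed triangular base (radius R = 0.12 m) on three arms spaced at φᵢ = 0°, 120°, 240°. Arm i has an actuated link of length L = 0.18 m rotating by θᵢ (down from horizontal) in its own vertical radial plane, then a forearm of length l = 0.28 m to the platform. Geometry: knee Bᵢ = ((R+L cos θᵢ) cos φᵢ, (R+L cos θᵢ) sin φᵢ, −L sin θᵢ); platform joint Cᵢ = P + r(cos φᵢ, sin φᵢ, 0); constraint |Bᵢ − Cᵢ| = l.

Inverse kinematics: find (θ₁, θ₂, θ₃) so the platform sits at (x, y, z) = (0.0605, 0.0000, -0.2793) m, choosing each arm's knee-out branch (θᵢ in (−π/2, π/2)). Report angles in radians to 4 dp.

θ₁ = 0.4364, θ₂ = 0.8728, θ₃ = 0.8728

φ1=0.0° → target in arm frame (0.0605, 0.0000)
  e−x'=0.0295;  (l²−L²−(e−x')²−y'²−z²)/2L = -0.0913
  γ=atan2(-0.2793,0.0295)=-1.4656;  ψ=arccos(-0.3252)=1.9020;  θ1=γ+ψ≈0.4364
φ2=120.0° → target in arm frame (-0.0302, -0.0524)
  A cos θ + B sin θ = C:  0.1202·cos θ + -0.2793·sin θ = -0.1367
  γ=atan2(-0.2793,0.1202)=-1.1642;  ψ=arccos(-0.4496)=2.0371;  θ2=γ+ψ≈0.8728
φ3=240.0° → target in arm frame (-0.0303, 0.0524)
  A cos θ + B sin θ = C:  0.1203·cos θ + -0.2793·sin θ = -0.1367
  θ3 = atan2(B,A) + arccos(C/0.3041) = 0.8728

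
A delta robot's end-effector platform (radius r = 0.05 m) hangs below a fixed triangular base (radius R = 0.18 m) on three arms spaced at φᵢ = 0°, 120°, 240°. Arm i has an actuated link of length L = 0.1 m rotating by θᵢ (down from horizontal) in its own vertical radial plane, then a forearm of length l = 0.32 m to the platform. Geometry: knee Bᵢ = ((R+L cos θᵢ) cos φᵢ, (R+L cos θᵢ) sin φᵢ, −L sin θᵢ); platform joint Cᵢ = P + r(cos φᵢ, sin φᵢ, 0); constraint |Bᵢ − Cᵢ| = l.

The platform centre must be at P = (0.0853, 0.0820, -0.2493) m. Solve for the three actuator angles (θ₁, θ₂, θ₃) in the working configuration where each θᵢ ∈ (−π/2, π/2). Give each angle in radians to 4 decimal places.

arm 1 (φ=0.0°): x'=0.0853, y'=0.0820
  A cos θ + B sin θ = C:  0.0447·cos θ + -0.2493·sin θ = 0.1076
  √(A²+B²)=0.2533;  θ1 = -1.3934+1.1319 ≈ -0.2615
φ2=120.0° → target in arm frame (0.0284, -0.1149)
  A cos θ + B sin θ = C:  0.1016·cos θ + -0.2493·sin θ = 0.0336
  θ2 = atan2(B,A) + arccos(C/0.2692) = 0.2619
rotate P by −φ3: (-0.1137, 0.0329, -0.2493)
  A=0.2437, B=-0.2493, C=(l²−L²−A²−y'²−z²)/(2L)=-0.1510
  √(A²+B²)=0.3486;  θ3 = -0.7968+2.0188 ≈ 1.2220

θ₁ = -0.2615, θ₂ = 0.2619, θ₃ = 1.2220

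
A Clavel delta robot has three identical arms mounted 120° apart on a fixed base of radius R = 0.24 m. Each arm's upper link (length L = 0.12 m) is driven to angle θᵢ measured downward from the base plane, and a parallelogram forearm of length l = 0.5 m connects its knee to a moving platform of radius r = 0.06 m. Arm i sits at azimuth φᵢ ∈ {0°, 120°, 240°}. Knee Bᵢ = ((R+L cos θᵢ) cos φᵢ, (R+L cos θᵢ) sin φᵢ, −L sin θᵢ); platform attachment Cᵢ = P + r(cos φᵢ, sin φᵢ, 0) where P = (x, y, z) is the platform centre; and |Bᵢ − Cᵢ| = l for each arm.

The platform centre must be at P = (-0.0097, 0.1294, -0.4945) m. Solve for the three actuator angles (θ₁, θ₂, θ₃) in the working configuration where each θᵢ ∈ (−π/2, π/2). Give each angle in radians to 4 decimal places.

rotate P by −φ1: (-0.0097, 0.1294, -0.4945)
  A=0.1897, B=-0.4945, C=(l²−L²−A²−y'²−z²)/(2L)=-0.2569
  θ1 = atan2(B,A) + arccos(C/0.5296) = 0.8728
rotate P by −φ2: (0.1169, -0.0563, -0.4945)
  A=0.0631, B=-0.4945, C=(l²−L²−A²−y'²−z²)/(2L)=-0.0670
  θ2 = atan2(B,A) + arccos(C/0.4985) = 0.2617
arm 3 (φ=240.0°): x'=-0.1072, y'=-0.0731
  A=0.2872, B=-0.4945, C=(l²−L²−A²−y'²−z²)/(2L)=-0.4032
  γ=atan2(-0.4945,0.2872)=-1.0446;  ψ=arccos(-0.7051)=2.3533;  θ3=γ+ψ≈1.3087

θ₁ = 0.8728, θ₂ = 0.2617, θ₃ = 1.3087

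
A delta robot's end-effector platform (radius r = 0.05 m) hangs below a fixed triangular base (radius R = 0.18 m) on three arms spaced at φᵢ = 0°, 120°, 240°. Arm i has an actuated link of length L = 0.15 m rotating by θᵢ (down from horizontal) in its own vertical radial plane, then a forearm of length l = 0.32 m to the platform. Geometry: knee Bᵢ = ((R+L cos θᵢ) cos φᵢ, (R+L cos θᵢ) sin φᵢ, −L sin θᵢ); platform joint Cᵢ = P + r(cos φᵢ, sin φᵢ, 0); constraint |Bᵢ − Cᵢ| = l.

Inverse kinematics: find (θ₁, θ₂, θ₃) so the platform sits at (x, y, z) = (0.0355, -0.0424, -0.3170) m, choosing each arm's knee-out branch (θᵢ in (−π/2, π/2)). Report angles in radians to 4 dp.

θ₁ = 0.6108, θ₂ = 1.0474, θ₃ = 0.6982

φ1=0.0° → target in arm frame (0.0355, -0.0424)
  A cos θ + B sin θ = C:  0.0945·cos θ + -0.3170·sin θ = -0.1044
  √(A²+B²)=0.3308;  θ1 = -1.2811+1.8919 ≈ 0.6108
arm 2 (φ=120.0°): x'=-0.0545, y'=-0.0095
  A cos θ + B sin θ = C:  0.1845·cos θ + -0.3170·sin θ = -0.1824
  θ2 = atan2(B,A) + arccos(C/0.3668) = 1.0474
rotate P by −φ3: (0.0190, 0.0519, -0.3170)
  e−x'=0.1110;  (l²−L²−(e−x')²−y'²−z²)/2L = -0.1187
  √(A²+B²)=0.3359;  θ3 = -1.2339+1.9320 ≈ 0.6982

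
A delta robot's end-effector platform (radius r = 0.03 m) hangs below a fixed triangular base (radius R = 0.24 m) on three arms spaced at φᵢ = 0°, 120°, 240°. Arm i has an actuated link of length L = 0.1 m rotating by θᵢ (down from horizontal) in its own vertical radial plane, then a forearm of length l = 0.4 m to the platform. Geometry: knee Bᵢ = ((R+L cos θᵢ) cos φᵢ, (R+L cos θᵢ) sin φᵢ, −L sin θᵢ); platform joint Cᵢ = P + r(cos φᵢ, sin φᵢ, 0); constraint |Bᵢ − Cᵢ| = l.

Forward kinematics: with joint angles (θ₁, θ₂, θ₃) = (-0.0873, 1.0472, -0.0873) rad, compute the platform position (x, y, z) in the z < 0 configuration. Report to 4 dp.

φ1=0.0°: virtual centre (0.3096, 0.0000, 0.0087), radius l
O2 = (0.2600·cos120.0°, 0.2600·sin120.0°, -0.0866) = (-0.1300, 0.2252, -0.0866)
φ3=240.0°: virtual centre (-0.1548, -0.2681, 0.0087), radius l
|O₂|²−|O₁|² = -0.0208;  |O₃|²−|O₁|² = 0.0000
plane₁₂: -0.8792x+0.4503y+-0.1906z = -0.0208
det = 0.8898;  x = 0.0126+-0.1149z,  y = -0.0218+0.1990z
sphere 1 gives Az²+Bz+C=0 with A=1.0528, B=0.0422, C=-0.0712;  B²−4AC=0.3016;  roots -0.2809, 0.2408;  negative root z = -0.2809
x = 0.0448, y = -0.0776

(0.0448, -0.0776, -0.2809)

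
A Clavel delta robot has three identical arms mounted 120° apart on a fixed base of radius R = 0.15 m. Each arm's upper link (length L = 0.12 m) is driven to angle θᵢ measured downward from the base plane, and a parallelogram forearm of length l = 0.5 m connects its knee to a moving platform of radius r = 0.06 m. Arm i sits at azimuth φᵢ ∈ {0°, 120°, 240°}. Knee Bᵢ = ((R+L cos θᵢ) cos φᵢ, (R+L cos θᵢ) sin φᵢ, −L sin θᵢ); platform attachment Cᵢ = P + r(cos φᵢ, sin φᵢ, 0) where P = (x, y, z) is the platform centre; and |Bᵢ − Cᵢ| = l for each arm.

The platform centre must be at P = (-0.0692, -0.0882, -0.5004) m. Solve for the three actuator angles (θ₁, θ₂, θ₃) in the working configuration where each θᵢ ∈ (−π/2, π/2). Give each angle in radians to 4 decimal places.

θ₁ = 0.6981, θ₂ = 0.6110, θ₃ = 0.0873

φ1=0.0° → target in arm frame (-0.0692, -0.0882)
  A cos θ + B sin θ = C:  0.1592·cos θ + -0.5004·sin θ = -0.1997
  θ1 = atan2(B,A) + arccos(C/0.5251) = 0.6981
rotate P by −φ2: (-0.0418, 0.1040, -0.5004)
  e−x'=0.1318;  (l²−L²−(e−x')²−y'²−z²)/2L = -0.1791
  θ2 = atan2(B,A) + arccos(C/0.5175) = 0.6110
φ3=240.0° → target in arm frame (0.1110, -0.0158)
  A=-0.0210, B=-0.5004, C=(l²−L²−A²−y'²−z²)/(2L)=-0.0645
  θ3 = atan2(B,A) + arccos(C/0.5008) = 0.0873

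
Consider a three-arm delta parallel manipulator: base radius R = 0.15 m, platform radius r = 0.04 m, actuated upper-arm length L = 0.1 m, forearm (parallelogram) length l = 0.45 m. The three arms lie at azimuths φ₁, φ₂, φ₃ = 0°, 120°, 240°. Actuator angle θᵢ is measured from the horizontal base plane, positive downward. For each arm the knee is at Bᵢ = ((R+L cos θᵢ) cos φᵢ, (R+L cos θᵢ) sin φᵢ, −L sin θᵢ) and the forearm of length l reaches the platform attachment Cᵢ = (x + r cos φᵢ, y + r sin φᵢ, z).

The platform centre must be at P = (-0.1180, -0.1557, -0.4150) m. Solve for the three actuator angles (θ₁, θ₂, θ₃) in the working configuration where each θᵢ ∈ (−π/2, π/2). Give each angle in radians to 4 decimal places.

θ₁ = 1.1345, θ₂ = 0.9600, θ₃ = -0.3493

φ1=0.0° → target in arm frame (-0.1180, -0.1557)
  e−x'=0.2280;  (l²−L²−(e−x')²−y'²−z²)/2L = -0.2798
  √(A²+B²)=0.4735;  θ1 = -1.0684+2.2029 ≈ 1.1345
rotate P by −φ2: (-0.0758, 0.1800, -0.4150)
  e−x'=0.1858;  (l²−L²−(e−x')²−y'²−z²)/2L = -0.2334
  √(A²+B²)=0.4547;  θ2 = -1.1498+2.1098 ≈ 0.9600
arm 3 (φ=240.0°): x'=0.1938, y'=-0.0243
  e−x'=-0.0838;  (l²−L²−(e−x')²−y'²−z²)/2L = 0.0633
  θ3 = atan2(B,A) + arccos(C/0.4234) = -0.3493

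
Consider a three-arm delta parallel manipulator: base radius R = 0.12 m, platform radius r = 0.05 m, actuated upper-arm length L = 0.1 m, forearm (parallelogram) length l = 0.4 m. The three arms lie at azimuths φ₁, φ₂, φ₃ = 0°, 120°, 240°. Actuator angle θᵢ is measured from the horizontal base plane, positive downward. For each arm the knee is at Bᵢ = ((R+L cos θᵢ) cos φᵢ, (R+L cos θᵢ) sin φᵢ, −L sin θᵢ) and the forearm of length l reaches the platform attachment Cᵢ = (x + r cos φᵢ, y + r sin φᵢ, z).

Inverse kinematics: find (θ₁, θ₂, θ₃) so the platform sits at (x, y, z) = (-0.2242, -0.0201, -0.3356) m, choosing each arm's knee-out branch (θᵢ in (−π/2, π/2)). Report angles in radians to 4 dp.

θ₁ = 1.3087, θ₂ = 0.0000, θ₃ = -0.1745

arm 1 (φ=0.0°): x'=-0.2242, y'=-0.0201
  e−x'=0.2942;  (l²−L²−(e−x')²−y'²−z²)/2L = -0.2479
  θ1 = atan2(B,A) + arccos(C/0.4463) = 1.3087
φ2=120.0° → target in arm frame (0.0947, 0.2042)
  A cos θ + B sin θ = C:  -0.0247·cos θ + -0.3356·sin θ = -0.0247
  √(A²+B²)=0.3365;  θ2 = -1.6442+1.6443 ≈ 0.0000
φ3=240.0° → target in arm frame (0.1295, -0.1841)
  A cos θ + B sin θ = C:  -0.0595·cos θ + -0.3356·sin θ = -0.0003
  θ3 = atan2(B,A) + arccos(C/0.3408) = -0.1745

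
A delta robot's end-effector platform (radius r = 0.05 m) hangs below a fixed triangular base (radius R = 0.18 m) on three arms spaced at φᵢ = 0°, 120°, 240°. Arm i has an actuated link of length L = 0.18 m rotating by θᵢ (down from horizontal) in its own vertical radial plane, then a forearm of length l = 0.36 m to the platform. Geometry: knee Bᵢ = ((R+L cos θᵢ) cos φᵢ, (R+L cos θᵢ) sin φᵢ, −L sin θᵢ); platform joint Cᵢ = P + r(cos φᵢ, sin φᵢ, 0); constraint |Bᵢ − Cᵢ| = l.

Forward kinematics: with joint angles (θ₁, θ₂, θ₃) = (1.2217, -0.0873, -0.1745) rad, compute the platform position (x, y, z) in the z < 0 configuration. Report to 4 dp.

arm 1 at φ=0.0°: (R−r)+L cos θ1 = 0.1916;  S1 = (0.1916, 0.0000, -0.1691)
S2 = (0.3093·cos120.0°, 0.3093·sin120.0°, 0.0157) = (-0.1547, 0.2679, 0.0157)
S3 = (0.3073·cos240.0°, 0.3073·sin240.0°, 0.0313) = (-0.1536, -0.2661, 0.0313)
|S₂|²−|S₁|² = 0.0306;  |S₃|²−|S₁|² = 0.0301
plane₁₂: -0.6925x+0.5357y+0.3697z = 0.0306
det = 0.7384;  x = -0.0439+0.5572z,  y = 0.0004+0.0302z
quadratic in z: (1.3114)z²+(0.0759)z+(-0.0455)=0, √Δ=0.4947 → z ∈ {-0.2175, 0.1597}; z = -0.2175 (taking z<0)
x = -0.1651, y = -0.0062

(-0.1651, -0.0062, -0.2175)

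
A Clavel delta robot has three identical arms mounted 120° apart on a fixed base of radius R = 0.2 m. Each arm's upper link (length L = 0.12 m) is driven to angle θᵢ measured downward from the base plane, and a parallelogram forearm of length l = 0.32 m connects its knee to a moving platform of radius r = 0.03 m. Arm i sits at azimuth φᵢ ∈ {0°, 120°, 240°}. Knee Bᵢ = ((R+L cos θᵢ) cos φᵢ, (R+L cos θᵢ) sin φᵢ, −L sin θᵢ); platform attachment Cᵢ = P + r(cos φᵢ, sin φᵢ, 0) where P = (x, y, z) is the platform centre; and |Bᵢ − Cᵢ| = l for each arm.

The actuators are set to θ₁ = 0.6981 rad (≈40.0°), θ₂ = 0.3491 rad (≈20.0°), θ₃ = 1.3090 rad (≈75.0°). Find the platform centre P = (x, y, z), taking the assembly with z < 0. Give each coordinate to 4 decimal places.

(0.0174, 0.0825, -0.2664)

arm 1 at φ=0.0°: ρ1 = 0.2619;  O1 = (0.2619, 0.0000, -0.0771)
O2 = (0.2828·cos120.0°, 0.2828·sin120.0°, -0.0410) = (-0.1414, 0.2449, -0.0410)
φ3=240.0°: virtual centre (-0.1005, -0.1741, -0.1159), radius l
|O₂|²−|O₁|² = 0.0071;  |O₃|²−|O₁|² = -0.0207
[-0.8066 0.4898 0.0722]·P = 0.0071;  [-0.7249 -0.3482 -0.0776]·P = -0.0207
det = 0.6359;  x = 0.0121+-0.0202z,  y = 0.0343+-0.1806z
into |P−O₁|² = l²: 1.0330z² + 0.1520z + -0.0328 = 0;  Δ = 0.1588;  z = -0.2664 or 0.1193 → z<0 root = -0.2664
x = 0.0174, y = 0.0825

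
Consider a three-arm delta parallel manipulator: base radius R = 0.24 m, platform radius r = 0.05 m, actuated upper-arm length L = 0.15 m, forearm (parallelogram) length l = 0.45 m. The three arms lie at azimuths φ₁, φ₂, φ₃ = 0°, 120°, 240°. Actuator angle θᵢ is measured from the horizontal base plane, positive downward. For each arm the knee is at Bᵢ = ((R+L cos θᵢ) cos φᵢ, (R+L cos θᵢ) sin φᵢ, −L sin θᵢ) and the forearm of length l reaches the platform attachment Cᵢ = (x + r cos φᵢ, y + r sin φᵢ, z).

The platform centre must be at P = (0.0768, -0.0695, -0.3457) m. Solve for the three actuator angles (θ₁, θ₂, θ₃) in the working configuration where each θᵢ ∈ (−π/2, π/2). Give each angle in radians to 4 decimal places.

θ₁ = -0.0870, θ₂ = 0.8727, θ₃ = 0.2614

arm 1 (φ=0.0°): x'=0.0768, y'=-0.0695
  e−x'=0.1132;  (l²−L²−(e−x')²−y'²−z²)/2L = 0.1428
  γ=atan2(-0.3457,0.1132)=-1.2543;  ψ=arccos(0.3926)=1.1673;  θ1=γ+ψ≈-0.0870
φ2=120.0° → target in arm frame (-0.0986, -0.0318)
  A=0.2886, B=-0.3457, C=(l²−L²−A²−y'²−z²)/(2L)=-0.0793
  √(A²+B²)=0.4503;  θ2 = -0.8752+1.7479 ≈ 0.8727
rotate P by −φ3: (0.0218, 0.1013, -0.3457)
  e−x'=0.1682;  (l²−L²−(e−x')²−y'²−z²)/2L = 0.0731
  γ=atan2(-0.3457,0.1682)=-1.1179;  ψ=arccos(0.1903)=1.3794;  θ3=γ+ψ≈0.2614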